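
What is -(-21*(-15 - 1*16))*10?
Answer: -6510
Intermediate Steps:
-(-21*(-15 - 1*16))*10 = -(-21*(-15 - 16))*10 = -(-21*(-31))*10 = -651*10 = -1*6510 = -6510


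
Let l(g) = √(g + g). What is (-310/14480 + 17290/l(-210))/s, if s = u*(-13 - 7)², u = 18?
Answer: -31/10425600 - 247*I*√105/21600 ≈ -2.9735e-6 - 0.11718*I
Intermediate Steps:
l(g) = √2*√g (l(g) = √(2*g) = √2*√g)
s = 7200 (s = 18*(-13 - 7)² = 18*(-20)² = 18*400 = 7200)
(-310/14480 + 17290/l(-210))/s = (-310/14480 + 17290/((√2*√(-210))))/7200 = (-310*1/14480 + 17290/((√2*(I*√210))))*(1/7200) = (-31/1448 + 17290/((2*I*√105)))*(1/7200) = (-31/1448 + 17290*(-I*√105/210))*(1/7200) = (-31/1448 - 247*I*√105/3)*(1/7200) = -31/10425600 - 247*I*√105/21600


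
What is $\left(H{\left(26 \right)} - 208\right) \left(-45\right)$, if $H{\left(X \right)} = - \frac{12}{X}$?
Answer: $\frac{121950}{13} \approx 9380.8$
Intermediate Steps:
$\left(H{\left(26 \right)} - 208\right) \left(-45\right) = \left(- \frac{12}{26} - 208\right) \left(-45\right) = \left(\left(-12\right) \frac{1}{26} - 208\right) \left(-45\right) = \left(- \frac{6}{13} - 208\right) \left(-45\right) = \left(- \frac{2710}{13}\right) \left(-45\right) = \frac{121950}{13}$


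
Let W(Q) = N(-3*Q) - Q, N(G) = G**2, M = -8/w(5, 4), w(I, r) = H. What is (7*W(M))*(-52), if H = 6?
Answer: -18928/3 ≈ -6309.3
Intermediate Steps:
w(I, r) = 6
M = -4/3 (M = -8/6 = -8*1/6 = -4/3 ≈ -1.3333)
W(Q) = -Q + 9*Q**2 (W(Q) = (-3*Q)**2 - Q = 9*Q**2 - Q = -Q + 9*Q**2)
(7*W(M))*(-52) = (7*(-4*(-1 + 9*(-4/3))/3))*(-52) = (7*(-4*(-1 - 12)/3))*(-52) = (7*(-4/3*(-13)))*(-52) = (7*(52/3))*(-52) = (364/3)*(-52) = -18928/3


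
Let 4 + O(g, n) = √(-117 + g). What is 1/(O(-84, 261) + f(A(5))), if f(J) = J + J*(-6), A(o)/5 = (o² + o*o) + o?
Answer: -1379/1901842 - I*√201/1901842 ≈ -0.00072509 - 7.4546e-6*I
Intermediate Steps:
A(o) = 5*o + 10*o² (A(o) = 5*((o² + o*o) + o) = 5*((o² + o²) + o) = 5*(2*o² + o) = 5*(o + 2*o²) = 5*o + 10*o²)
O(g, n) = -4 + √(-117 + g)
f(J) = -5*J (f(J) = J - 6*J = -5*J)
1/(O(-84, 261) + f(A(5))) = 1/((-4 + √(-117 - 84)) - 25*5*(1 + 2*5)) = 1/((-4 + √(-201)) - 25*5*(1 + 10)) = 1/((-4 + I*√201) - 25*5*11) = 1/((-4 + I*√201) - 5*275) = 1/((-4 + I*√201) - 1375) = 1/(-1379 + I*√201)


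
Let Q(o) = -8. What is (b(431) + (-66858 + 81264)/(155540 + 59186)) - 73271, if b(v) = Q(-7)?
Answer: -7867446074/107363 ≈ -73279.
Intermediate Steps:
b(v) = -8
(b(431) + (-66858 + 81264)/(155540 + 59186)) - 73271 = (-8 + (-66858 + 81264)/(155540 + 59186)) - 73271 = (-8 + 14406/214726) - 73271 = (-8 + 14406*(1/214726)) - 73271 = (-8 + 7203/107363) - 73271 = -851701/107363 - 73271 = -7867446074/107363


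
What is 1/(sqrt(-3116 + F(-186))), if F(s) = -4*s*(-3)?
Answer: -I*sqrt(1337)/2674 ≈ -0.013674*I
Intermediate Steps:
F(s) = 12*s
1/(sqrt(-3116 + F(-186))) = 1/(sqrt(-3116 + 12*(-186))) = 1/(sqrt(-3116 - 2232)) = 1/(sqrt(-5348)) = 1/(2*I*sqrt(1337)) = -I*sqrt(1337)/2674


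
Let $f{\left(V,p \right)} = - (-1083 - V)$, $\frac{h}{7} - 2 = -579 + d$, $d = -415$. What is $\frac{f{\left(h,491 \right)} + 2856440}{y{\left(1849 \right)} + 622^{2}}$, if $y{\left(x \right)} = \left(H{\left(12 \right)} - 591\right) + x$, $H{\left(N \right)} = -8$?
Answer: $\frac{316731}{43126} \approx 7.3443$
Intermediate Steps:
$h = -6944$ ($h = 14 + 7 \left(-579 - 415\right) = 14 + 7 \left(-994\right) = 14 - 6958 = -6944$)
$f{\left(V,p \right)} = 1083 + V$
$y{\left(x \right)} = -599 + x$ ($y{\left(x \right)} = \left(-8 - 591\right) + x = -599 + x$)
$\frac{f{\left(h,491 \right)} + 2856440}{y{\left(1849 \right)} + 622^{2}} = \frac{\left(1083 - 6944\right) + 2856440}{\left(-599 + 1849\right) + 622^{2}} = \frac{-5861 + 2856440}{1250 + 386884} = \frac{2850579}{388134} = 2850579 \cdot \frac{1}{388134} = \frac{316731}{43126}$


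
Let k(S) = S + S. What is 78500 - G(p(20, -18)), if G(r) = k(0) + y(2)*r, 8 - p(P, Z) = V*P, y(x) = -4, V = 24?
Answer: 76612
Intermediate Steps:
k(S) = 2*S
p(P, Z) = 8 - 24*P
G(r) = -4*r (G(r) = 2*0 - 4*r = 0 - 4*r = -4*r)
78500 - G(p(20, -18)) = 78500 - (-4)*(8 - 24*20) = 78500 - (-4)*(8 - 480) = 78500 - (-4)*(-472) = 78500 - 1*1888 = 78500 - 1888 = 76612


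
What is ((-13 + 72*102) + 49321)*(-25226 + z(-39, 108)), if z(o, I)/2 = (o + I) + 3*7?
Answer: -1418905992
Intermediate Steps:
z(o, I) = 42 + 2*I + 2*o (z(o, I) = 2*((o + I) + 3*7) = 2*((I + o) + 21) = 2*(21 + I + o) = 42 + 2*I + 2*o)
((-13 + 72*102) + 49321)*(-25226 + z(-39, 108)) = ((-13 + 72*102) + 49321)*(-25226 + (42 + 2*108 + 2*(-39))) = ((-13 + 7344) + 49321)*(-25226 + (42 + 216 - 78)) = (7331 + 49321)*(-25226 + 180) = 56652*(-25046) = -1418905992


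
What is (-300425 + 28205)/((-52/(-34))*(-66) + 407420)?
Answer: -88995/133162 ≈ -0.66832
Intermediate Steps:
(-300425 + 28205)/((-52/(-34))*(-66) + 407420) = -272220/(-1/34*(-52)*(-66) + 407420) = -272220/((26/17)*(-66) + 407420) = -272220/(-1716/17 + 407420) = -272220/6924424/17 = -272220*17/6924424 = -88995/133162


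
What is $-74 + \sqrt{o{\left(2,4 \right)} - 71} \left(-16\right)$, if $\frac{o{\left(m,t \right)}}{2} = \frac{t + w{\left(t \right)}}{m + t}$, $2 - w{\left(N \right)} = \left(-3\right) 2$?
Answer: $-74 - 16 i \sqrt{67} \approx -74.0 - 130.97 i$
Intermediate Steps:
$w{\left(N \right)} = 8$ ($w{\left(N \right)} = 2 - \left(-3\right) 2 = 2 - -6 = 2 + 6 = 8$)
$o{\left(m,t \right)} = \frac{2 \left(8 + t\right)}{m + t}$ ($o{\left(m,t \right)} = 2 \frac{t + 8}{m + t} = 2 \frac{8 + t}{m + t} = \frac{2 \left(8 + t\right)}{m + t}$)
$-74 + \sqrt{o{\left(2,4 \right)} - 71} \left(-16\right) = -74 + \sqrt{\frac{2 \left(8 + 4\right)}{2 + 4} - 71} \left(-16\right) = -74 + \sqrt{2 \cdot \frac{1}{6} \cdot 12 - 71} \left(-16\right) = -74 + \sqrt{4 - 71} \left(-16\right) = -74 + \sqrt{-67} \left(-16\right) = -74 + i \sqrt{67} \left(-16\right) = -74 - 16 i \sqrt{67}$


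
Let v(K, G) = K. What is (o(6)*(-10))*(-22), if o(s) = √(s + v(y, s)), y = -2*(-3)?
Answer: 440*√3 ≈ 762.10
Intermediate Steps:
y = 6
o(s) = √(6 + s) (o(s) = √(s + 6) = √(6 + s))
(o(6)*(-10))*(-22) = (√(6 + 6)*(-10))*(-22) = (√12*(-10))*(-22) = ((2*√3)*(-10))*(-22) = -20*√3*(-22) = 440*√3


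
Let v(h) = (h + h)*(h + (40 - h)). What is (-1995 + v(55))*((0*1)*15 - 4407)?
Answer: -10598835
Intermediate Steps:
v(h) = 80*h (v(h) = (2*h)*40 = 80*h)
(-1995 + v(55))*((0*1)*15 - 4407) = (-1995 + 80*55)*((0*1)*15 - 4407) = (-1995 + 4400)*(0*15 - 4407) = 2405*(0 - 4407) = 2405*(-4407) = -10598835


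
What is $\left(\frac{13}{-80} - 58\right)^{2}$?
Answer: $\frac{21650409}{6400} \approx 3382.9$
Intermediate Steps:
$\left(\frac{13}{-80} - 58\right)^{2} = \left(13 \left(- \frac{1}{80}\right) - 58\right)^{2} = \left(- \frac{13}{80} - 58\right)^{2} = \left(- \frac{4653}{80}\right)^{2} = \frac{21650409}{6400}$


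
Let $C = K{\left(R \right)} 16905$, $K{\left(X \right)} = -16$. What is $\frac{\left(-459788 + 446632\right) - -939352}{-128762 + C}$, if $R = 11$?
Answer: $- \frac{463098}{199621} \approx -2.3199$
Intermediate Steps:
$C = -270480$ ($C = \left(-16\right) 16905 = -270480$)
$\frac{\left(-459788 + 446632\right) - -939352}{-128762 + C} = \frac{\left(-459788 + 446632\right) - -939352}{-128762 - 270480} = \frac{-13156 + 939352}{-399242} = 926196 \left(- \frac{1}{399242}\right) = - \frac{463098}{199621}$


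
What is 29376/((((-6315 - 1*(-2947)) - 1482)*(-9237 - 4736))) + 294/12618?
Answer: 1691230589/71259156075 ≈ 0.023734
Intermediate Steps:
29376/((((-6315 - 1*(-2947)) - 1482)*(-9237 - 4736))) + 294/12618 = 29376/((((-6315 + 2947) - 1482)*(-13973))) + 294*(1/12618) = 29376/(((-3368 - 1482)*(-13973))) + 49/2103 = 29376/((-4850*(-13973))) + 49/2103 = 29376/67769050 + 49/2103 = 29376*(1/67769050) + 49/2103 = 14688/33884525 + 49/2103 = 1691230589/71259156075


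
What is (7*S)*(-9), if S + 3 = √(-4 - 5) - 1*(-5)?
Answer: -126 - 189*I ≈ -126.0 - 189.0*I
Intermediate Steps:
S = 2 + 3*I (S = -3 + (√(-4 - 5) - 1*(-5)) = -3 + (√(-9) + 5) = -3 + (3*I + 5) = -3 + (5 + 3*I) = 2 + 3*I ≈ 2.0 + 3.0*I)
(7*S)*(-9) = (7*(2 + 3*I))*(-9) = (14 + 21*I)*(-9) = -126 - 189*I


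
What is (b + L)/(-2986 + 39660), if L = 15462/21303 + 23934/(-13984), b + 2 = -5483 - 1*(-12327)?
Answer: 113219224255/606957047136 ≈ 0.18654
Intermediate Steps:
b = 6842 (b = -2 + (-5483 - 1*(-12327)) = -2 + (-5483 + 12327) = -2 + 6844 = 6842)
L = -16313633/16550064 (L = 15462*(1/21303) + 23934*(-1/13984) = 1718/2367 - 11967/6992 = -16313633/16550064 ≈ -0.98571)
(b + L)/(-2986 + 39660) = (6842 - 16313633/16550064)/(-2986 + 39660) = (113219224255/16550064)/36674 = (113219224255/16550064)*(1/36674) = 113219224255/606957047136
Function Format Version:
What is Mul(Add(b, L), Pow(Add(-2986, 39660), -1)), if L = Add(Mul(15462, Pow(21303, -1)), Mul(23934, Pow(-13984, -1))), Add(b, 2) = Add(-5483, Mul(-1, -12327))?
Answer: Rational(113219224255, 606957047136) ≈ 0.18654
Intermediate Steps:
b = 6842 (b = Add(-2, Add(-5483, Mul(-1, -12327))) = Add(-2, Add(-5483, 12327)) = Add(-2, 6844) = 6842)
L = Rational(-16313633, 16550064) (L = Add(Mul(15462, Rational(1, 21303)), Mul(23934, Rational(-1, 13984))) = Add(Rational(1718, 2367), Rational(-11967, 6992)) = Rational(-16313633, 16550064) ≈ -0.98571)
Mul(Add(b, L), Pow(Add(-2986, 39660), -1)) = Mul(Add(6842, Rational(-16313633, 16550064)), Pow(Add(-2986, 39660), -1)) = Mul(Rational(113219224255, 16550064), Pow(36674, -1)) = Mul(Rational(113219224255, 16550064), Rational(1, 36674)) = Rational(113219224255, 606957047136)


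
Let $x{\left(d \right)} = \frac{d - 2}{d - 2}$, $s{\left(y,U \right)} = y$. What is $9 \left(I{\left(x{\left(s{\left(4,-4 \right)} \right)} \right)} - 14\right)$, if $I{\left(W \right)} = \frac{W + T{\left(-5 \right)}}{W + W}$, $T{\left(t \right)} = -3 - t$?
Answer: $- \frac{225}{2} \approx -112.5$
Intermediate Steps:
$x{\left(d \right)} = 1$ ($x{\left(d \right)} = \frac{-2 + d}{-2 + d} = 1$)
$I{\left(W \right)} = \frac{2 + W}{2 W}$ ($I{\left(W \right)} = \frac{W - -2}{W + W} = \frac{W + \left(-3 + 5\right)}{2 W} = \left(W + 2\right) \frac{1}{2 W} = \left(2 + W\right) \frac{1}{2 W} = \frac{2 + W}{2 W}$)
$9 \left(I{\left(x{\left(s{\left(4,-4 \right)} \right)} \right)} - 14\right) = 9 \left(\frac{2 + 1}{2 \cdot 1} - 14\right) = 9 \left(\frac{1}{2} \cdot 1 \cdot 3 - 14\right) = 9 \left(\frac{3}{2} - 14\right) = 9 \left(- \frac{25}{2}\right) = - \frac{225}{2}$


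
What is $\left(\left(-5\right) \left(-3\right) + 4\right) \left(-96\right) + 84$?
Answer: $-1740$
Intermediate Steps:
$\left(\left(-5\right) \left(-3\right) + 4\right) \left(-96\right) + 84 = \left(15 + 4\right) \left(-96\right) + 84 = 19 \left(-96\right) + 84 = -1824 + 84 = -1740$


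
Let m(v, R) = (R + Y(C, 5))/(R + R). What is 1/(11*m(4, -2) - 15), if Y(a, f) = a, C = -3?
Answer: -4/5 ≈ -0.80000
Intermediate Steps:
m(v, R) = (-3 + R)/(2*R) (m(v, R) = (R - 3)/(R + R) = (-3 + R)/((2*R)) = (-3 + R)*(1/(2*R)) = (-3 + R)/(2*R))
1/(11*m(4, -2) - 15) = 1/(11*((1/2)*(-3 - 2)/(-2)) - 15) = 1/(11*((1/2)*(-1/2)*(-5)) - 15) = 1/(11*(5/4) - 15) = 1/(55/4 - 15) = 1/(-5/4) = -4/5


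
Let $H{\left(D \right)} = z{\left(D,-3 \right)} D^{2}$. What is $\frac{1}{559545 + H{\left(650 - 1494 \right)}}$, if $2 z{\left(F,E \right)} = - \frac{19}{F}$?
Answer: $\frac{1}{567563} \approx 1.7619 \cdot 10^{-6}$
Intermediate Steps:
$z{\left(F,E \right)} = - \frac{19}{2 F}$ ($z{\left(F,E \right)} = \frac{\left(-19\right) \frac{1}{F}}{2} = - \frac{19}{2 F}$)
$H{\left(D \right)} = - \frac{19 D}{2}$ ($H{\left(D \right)} = - \frac{19}{2 D} D^{2} = - \frac{19 D}{2}$)
$\frac{1}{559545 + H{\left(650 - 1494 \right)}} = \frac{1}{559545 - \frac{19 \left(650 - 1494\right)}{2}} = \frac{1}{559545 - -8018} = \frac{1}{559545 + 8018} = \frac{1}{567563}$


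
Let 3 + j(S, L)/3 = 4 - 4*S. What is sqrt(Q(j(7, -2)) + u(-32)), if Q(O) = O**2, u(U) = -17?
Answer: 4*sqrt(409) ≈ 80.895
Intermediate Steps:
j(S, L) = 3 - 12*S (j(S, L) = -9 + 3*(4 - 4*S) = -9 + (12 - 12*S) = 3 - 12*S)
sqrt(Q(j(7, -2)) + u(-32)) = sqrt((3 - 12*7)**2 - 17) = sqrt((3 - 84)**2 - 17) = sqrt((-81)**2 - 17) = sqrt(6561 - 17) = sqrt(6544) = 4*sqrt(409)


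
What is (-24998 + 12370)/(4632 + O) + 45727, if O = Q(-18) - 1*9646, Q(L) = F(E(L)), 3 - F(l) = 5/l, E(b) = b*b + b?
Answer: 10017188555/219053 ≈ 45730.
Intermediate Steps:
E(b) = b + b² (E(b) = b² + b = b + b²)
F(l) = 3 - 5/l
Q(L) = 3 - 5/(L*(1 + L)) (Q(L) = 3 - 5*1/(L*(1 + L)) = 3 - 5/(L*(1 + L)))
O = -2950763/306 (O = (3 - 5/(-18*(1 - 18))) - 1*9646 = (3 - 5*(-1/18)/(-17)) - 9646 = (3 - 5*(-1/18)*(-1/17)) - 9646 = (3 - 5/306) - 9646 = 913/306 - 9646 = -2950763/306 ≈ -9643.0)
(-24998 + 12370)/(4632 + O) + 45727 = (-24998 + 12370)/(4632 - 2950763/306) + 45727 = -12628/(-1533371/306) + 45727 = -12628*(-306/1533371) + 45727 = 552024/219053 + 45727 = 10017188555/219053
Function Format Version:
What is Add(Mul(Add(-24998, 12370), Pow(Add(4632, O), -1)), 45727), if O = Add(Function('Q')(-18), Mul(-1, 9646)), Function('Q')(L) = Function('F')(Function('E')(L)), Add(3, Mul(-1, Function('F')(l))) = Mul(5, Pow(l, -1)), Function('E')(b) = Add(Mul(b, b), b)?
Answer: Rational(10017188555, 219053) ≈ 45730.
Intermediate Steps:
Function('E')(b) = Add(b, Pow(b, 2)) (Function('E')(b) = Add(Pow(b, 2), b) = Add(b, Pow(b, 2)))
Function('F')(l) = Add(3, Mul(-5, Pow(l, -1))) (Function('F')(l) = Add(3, Mul(-1, Mul(5, Pow(l, -1)))) = Add(3, Mul(-5, Pow(l, -1))))
Function('Q')(L) = Add(3, Mul(-5, Pow(L, -1), Pow(Add(1, L), -1))) (Function('Q')(L) = Add(3, Mul(-5, Pow(Mul(L, Add(1, L)), -1))) = Add(3, Mul(-5, Mul(Pow(L, -1), Pow(Add(1, L), -1)))) = Add(3, Mul(-5, Pow(L, -1), Pow(Add(1, L), -1))))
O = Rational(-2950763, 306) (O = Add(Add(3, Mul(-5, Pow(-18, -1), Pow(Add(1, -18), -1))), Mul(-1, 9646)) = Add(Add(3, Mul(-5, Rational(-1, 18), Pow(-17, -1))), -9646) = Add(Add(3, Mul(-5, Rational(-1, 18), Rational(-1, 17))), -9646) = Add(Add(3, Rational(-5, 306)), -9646) = Add(Rational(913, 306), -9646) = Rational(-2950763, 306) ≈ -9643.0)
Add(Mul(Add(-24998, 12370), Pow(Add(4632, O), -1)), 45727) = Add(Mul(Add(-24998, 12370), Pow(Add(4632, Rational(-2950763, 306)), -1)), 45727) = Add(Mul(-12628, Pow(Rational(-1533371, 306), -1)), 45727) = Add(Mul(-12628, Rational(-306, 1533371)), 45727) = Add(Rational(552024, 219053), 45727) = Rational(10017188555, 219053)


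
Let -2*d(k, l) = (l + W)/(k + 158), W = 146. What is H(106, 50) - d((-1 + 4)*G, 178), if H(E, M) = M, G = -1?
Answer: 7912/155 ≈ 51.045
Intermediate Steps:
d(k, l) = -(146 + l)/(2*(158 + k)) (d(k, l) = -(l + 146)/(2*(k + 158)) = -(146 + l)/(2*(158 + k)))
H(106, 50) - d((-1 + 4)*G, 178) = 50 - (-146 - 1*178)/(2*(158 + (-1 + 4)*(-1))) = 50 - (-146 - 178)/(2*(158 + 3*(-1))) = 50 - (-324)/(2*(158 - 3)) = 50 - (-324)/(2*155) = 50 - 1*(-162/155) = 50 + 162/155 = 7912/155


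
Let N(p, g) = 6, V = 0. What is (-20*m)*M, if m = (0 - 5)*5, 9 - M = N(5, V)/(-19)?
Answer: 88500/19 ≈ 4657.9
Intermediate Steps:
M = 177/19 (M = 9 - 6/(-19) = 9 - 6*(-1)/19 = 9 - 1*(-6/19) = 9 + 6/19 = 177/19 ≈ 9.3158)
m = -25 (m = -5*5 = -25)
(-20*m)*M = -20*(-25)*(177/19) = 500*(177/19) = 88500/19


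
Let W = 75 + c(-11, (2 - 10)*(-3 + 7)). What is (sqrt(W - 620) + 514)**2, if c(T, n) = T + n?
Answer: 263608 + 14392*I*sqrt(3) ≈ 2.6361e+5 + 24928.0*I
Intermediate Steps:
W = 32 (W = 75 + (-11 + (2 - 10)*(-3 + 7)) = 75 + (-11 - 8*4) = 75 + (-11 - 32) = 75 - 43 = 32)
(sqrt(W - 620) + 514)**2 = (sqrt(32 - 620) + 514)**2 = (sqrt(-588) + 514)**2 = (14*I*sqrt(3) + 514)**2 = (514 + 14*I*sqrt(3))**2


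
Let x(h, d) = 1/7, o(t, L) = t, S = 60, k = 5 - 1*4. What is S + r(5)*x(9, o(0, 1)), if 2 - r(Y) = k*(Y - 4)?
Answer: 421/7 ≈ 60.143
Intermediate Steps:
k = 1 (k = 5 - 4 = 1)
r(Y) = 6 - Y (r(Y) = 2 - (Y - 4) = 2 - (-4 + Y) = 2 + (4 - Y) = 6 - Y)
x(h, d) = ⅐
S + r(5)*x(9, o(0, 1)) = 60 + (6 - 1*5)*(⅐) = 60 + (6 - 5)*(⅐) = 60 + 1*(⅐) = 60 + ⅐ = 421/7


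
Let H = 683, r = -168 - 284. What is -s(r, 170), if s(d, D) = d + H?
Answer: -231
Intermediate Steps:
r = -452
s(d, D) = 683 + d (s(d, D) = d + 683 = 683 + d)
-s(r, 170) = -(683 - 452) = -1*231 = -231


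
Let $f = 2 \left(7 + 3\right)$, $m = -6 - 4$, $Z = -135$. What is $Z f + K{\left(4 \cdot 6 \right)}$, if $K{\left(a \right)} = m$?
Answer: $-2710$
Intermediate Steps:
$m = -10$
$K{\left(a \right)} = -10$
$f = 20$ ($f = 2 \cdot 10 = 20$)
$Z f + K{\left(4 \cdot 6 \right)} = \left(-135\right) 20 - 10 = -2700 - 10 = -2710$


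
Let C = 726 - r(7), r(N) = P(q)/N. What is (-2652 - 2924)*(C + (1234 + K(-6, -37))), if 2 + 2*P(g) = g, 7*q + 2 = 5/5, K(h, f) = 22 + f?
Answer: -531462500/49 ≈ -1.0846e+7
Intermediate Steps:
q = -1/7 (q = -2/7 + (5/5)/7 = -2/7 + (5*(1/5))/7 = -2/7 + (1/7)*1 = -2/7 + 1/7 = -1/7 ≈ -0.14286)
P(g) = -1 + g/2
r(N) = -15/(14*N) (r(N) = (-1 + (1/2)*(-1/7))/N = (-1 - 1/14)/N = -15/(14*N))
C = 71163/98 (C = 726 - (-15)/(14*7) = 726 - 1*(-15/98) = 726 + 15/98 = 71163/98 ≈ 726.15)
(-2652 - 2924)*(C + (1234 + K(-6, -37))) = (-2652 - 2924)*(71163/98 + (1234 + (22 - 37))) = -5576*(71163/98 + (1234 - 15)) = -5576*(71163/98 + 1219) = -5576*190625/98 = -531462500/49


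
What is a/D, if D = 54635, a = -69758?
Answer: -69758/54635 ≈ -1.2768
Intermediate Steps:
a/D = -69758/54635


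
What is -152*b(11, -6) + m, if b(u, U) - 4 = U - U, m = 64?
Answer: -544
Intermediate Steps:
b(u, U) = 4 (b(u, U) = 4 + (U - U) = 4 + 0 = 4)
-152*b(11, -6) + m = -152*4 + 64 = -608 + 64 = -544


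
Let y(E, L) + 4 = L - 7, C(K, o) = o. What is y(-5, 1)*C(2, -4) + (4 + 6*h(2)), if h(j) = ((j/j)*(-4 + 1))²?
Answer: 98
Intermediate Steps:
y(E, L) = -11 + L (y(E, L) = -4 + (L - 7) = -4 + (-7 + L) = -11 + L)
h(j) = 9 (h(j) = (1*(-3))² = (-3)² = 9)
y(-5, 1)*C(2, -4) + (4 + 6*h(2)) = (-11 + 1)*(-4) + (4 + 6*9) = -10*(-4) + (4 + 54) = 40 + 58 = 98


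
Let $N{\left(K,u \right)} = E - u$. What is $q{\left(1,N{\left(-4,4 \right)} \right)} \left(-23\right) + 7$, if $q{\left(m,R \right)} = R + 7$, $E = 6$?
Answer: $-200$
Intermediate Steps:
$N{\left(K,u \right)} = 6 - u$
$q{\left(m,R \right)} = 7 + R$
$q{\left(1,N{\left(-4,4 \right)} \right)} \left(-23\right) + 7 = \left(7 + \left(6 - 4\right)\right) \left(-23\right) + 7 = \left(7 + 2\right) \left(-23\right) + 7 = 9 \left(-23\right) + 7 = -207 + 7 = -200$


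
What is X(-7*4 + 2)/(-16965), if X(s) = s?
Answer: 2/1305 ≈ 0.0015326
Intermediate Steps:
X(-7*4 + 2)/(-16965) = (-7*4 + 2)/(-16965) = (-28 + 2)*(-1/16965) = -26*(-1/16965) = 2/1305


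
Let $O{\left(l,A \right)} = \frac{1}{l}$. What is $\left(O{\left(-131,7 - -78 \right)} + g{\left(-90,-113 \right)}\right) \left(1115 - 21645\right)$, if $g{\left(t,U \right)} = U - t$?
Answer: $\frac{61877420}{131} \approx 4.7235 \cdot 10^{5}$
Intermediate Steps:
$\left(O{\left(-131,7 - -78 \right)} + g{\left(-90,-113 \right)}\right) \left(1115 - 21645\right) = \left(\frac{1}{-131} - 23\right) \left(1115 - 21645\right) = \left(- \frac{1}{131} + \left(-113 + 90\right)\right) \left(-20530\right) = \left(- \frac{1}{131} - 23\right) \left(-20530\right) = \left(- \frac{3014}{131}\right) \left(-20530\right) = \frac{61877420}{131}$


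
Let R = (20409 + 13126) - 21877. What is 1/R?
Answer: 1/11658 ≈ 8.5778e-5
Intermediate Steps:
R = 11658 (R = 33535 - 21877 = 11658)
1/R = 1/11658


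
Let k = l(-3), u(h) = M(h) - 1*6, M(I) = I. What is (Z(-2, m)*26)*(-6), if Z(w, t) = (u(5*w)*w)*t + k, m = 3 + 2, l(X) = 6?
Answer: -25896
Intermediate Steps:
u(h) = -6 + h (u(h) = h - 1*6 = h - 6 = -6 + h)
k = 6
m = 5
Z(w, t) = 6 + t*w*(-6 + 5*w) (Z(w, t) = ((-6 + 5*w)*w)*t + 6 = (w*(-6 + 5*w))*t + 6 = t*w*(-6 + 5*w) + 6 = 6 + t*w*(-6 + 5*w))
(Z(-2, m)*26)*(-6) = ((6 + 5*(-2)*(-6 + 5*(-2)))*26)*(-6) = ((6 + 5*(-2)*(-6 - 10))*26)*(-6) = ((6 + 5*(-2)*(-16))*26)*(-6) = ((6 + 160)*26)*(-6) = (166*26)*(-6) = 4316*(-6) = -25896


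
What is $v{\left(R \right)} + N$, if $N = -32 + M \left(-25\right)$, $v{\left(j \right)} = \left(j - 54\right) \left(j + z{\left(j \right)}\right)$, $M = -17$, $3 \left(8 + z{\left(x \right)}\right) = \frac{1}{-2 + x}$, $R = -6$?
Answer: $\frac{2471}{2} \approx 1235.5$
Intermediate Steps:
$z{\left(x \right)} = -8 + \frac{1}{3 \left(-2 + x\right)}$
$v{\left(j \right)} = \left(-54 + j\right) \left(j + \frac{49 - 24 j}{3 \left(-2 + j\right)}\right)$ ($v{\left(j \right)} = \left(j - 54\right) \left(j + \frac{49 - 24 j}{3 \left(-2 + j\right)}\right) = \left(-54 + j\right) \left(j + \frac{49 - 24 j}{3 \left(-2 + j\right)}\right)$)
$N = 393$ ($N = -32 - -425 = -32 + 425 = 393$)
$v{\left(R \right)} + N = \frac{-882 + \left(-6\right)^{3} - 64 \left(-6\right)^{2} + \frac{1669}{3} \left(-6\right)}{-2 - 6} + 393 = \frac{-882 - 216 - 2304 - 3338}{-8} + 393 = - \frac{-882 - 216 - 2304 - 3338}{8} + 393 = \left(- \frac{1}{8}\right) \left(-6740\right) + 393 = \frac{1685}{2} + 393 = \frac{2471}{2}$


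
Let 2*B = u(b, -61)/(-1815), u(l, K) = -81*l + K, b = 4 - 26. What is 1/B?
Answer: -3630/1721 ≈ -2.1092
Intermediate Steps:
b = -22
u(l, K) = K - 81*l
B = -1721/3630 (B = ((-61 - 81*(-22))/(-1815))/2 = ((-61 + 1782)*(-1/1815))/2 = (1721*(-1/1815))/2 = (½)*(-1721/1815) = -1721/3630 ≈ -0.47410)
1/B = 1/(-1721/3630) = -3630/1721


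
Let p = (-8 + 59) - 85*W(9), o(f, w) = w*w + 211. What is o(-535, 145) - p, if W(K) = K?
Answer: 21950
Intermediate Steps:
o(f, w) = 211 + w**2 (o(f, w) = w**2 + 211 = 211 + w**2)
p = -714 (p = (-8 + 59) - 85*9 = 51 - 765 = -714)
o(-535, 145) - p = (211 + 145**2) - 1*(-714) = (211 + 21025) + 714 = 21236 + 714 = 21950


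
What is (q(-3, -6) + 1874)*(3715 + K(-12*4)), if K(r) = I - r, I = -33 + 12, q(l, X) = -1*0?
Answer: 7012508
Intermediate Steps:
q(l, X) = 0
I = -21
K(r) = -21 - r
(q(-3, -6) + 1874)*(3715 + K(-12*4)) = (0 + 1874)*(3715 + (-21 - (-12)*4)) = 1874*(3715 + (-21 - 1*(-48))) = 1874*(3715 + (-21 + 48)) = 1874*(3715 + 27) = 1874*3742 = 7012508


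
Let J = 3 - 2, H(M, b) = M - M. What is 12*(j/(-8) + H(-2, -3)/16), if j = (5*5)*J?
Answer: -75/2 ≈ -37.500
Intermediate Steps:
H(M, b) = 0
J = 1
j = 25 (j = (5*5)*1 = 25*1 = 25)
12*(j/(-8) + H(-2, -3)/16) = 12*(25/(-8) + 0/16) = 12*(25*(-⅛) + 0*(1/16)) = 12*(-25/8 + 0) = 12*(-25/8) = -75/2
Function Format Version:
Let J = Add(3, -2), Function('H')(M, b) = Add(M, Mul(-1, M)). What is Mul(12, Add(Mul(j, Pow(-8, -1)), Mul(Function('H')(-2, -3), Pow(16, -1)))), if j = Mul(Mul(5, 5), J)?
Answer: Rational(-75, 2) ≈ -37.500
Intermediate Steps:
Function('H')(M, b) = 0
J = 1
j = 25 (j = Mul(Mul(5, 5), 1) = Mul(25, 1) = 25)
Mul(12, Add(Mul(j, Pow(-8, -1)), Mul(Function('H')(-2, -3), Pow(16, -1)))) = Mul(12, Add(Mul(25, Pow(-8, -1)), Mul(0, Pow(16, -1)))) = Mul(12, Add(Mul(25, Rational(-1, 8)), Mul(0, Rational(1, 16)))) = Mul(12, Add(Rational(-25, 8), 0)) = Mul(12, Rational(-25, 8)) = Rational(-75, 2)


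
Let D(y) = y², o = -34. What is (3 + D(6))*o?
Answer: -1326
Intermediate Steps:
(3 + D(6))*o = (3 + 6²)*(-34) = (3 + 36)*(-34) = 39*(-34) = -1326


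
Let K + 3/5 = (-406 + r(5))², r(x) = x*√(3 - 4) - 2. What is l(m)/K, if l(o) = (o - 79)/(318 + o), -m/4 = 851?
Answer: 226447245/33413649804536 + 22204125*I/133654599218144 ≈ 6.7771e-6 + 1.6613e-7*I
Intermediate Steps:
m = -3404 (m = -4*851 = -3404)
r(x) = -2 + I*x (r(x) = x*√(-1) - 2 = x*I - 2 = I*x - 2 = -2 + I*x)
l(o) = (-79 + o)/(318 + o)
K = -⅗ + (-408 + 5*I)² (K = -⅗ + (-406 + (-2 + I*5))² = -⅗ + (-406 + (-2 + 5*I))² = -⅗ + (-408 + 5*I)² ≈ 1.6644e+5 - 4080.0*I)
l(m)/K = ((-79 - 3404)/(318 - 3404))/(832192/5 - 4080*I) = (-3483/(-3086))*(25*(832192/5 + 4080*I)/692959684864) = (-1/3086*(-3483))*(25*(832192/5 + 4080*I)/692959684864) = 3483*(25*(832192/5 + 4080*I)/692959684864)/3086 = 87075*(832192/5 + 4080*I)/2138473587490304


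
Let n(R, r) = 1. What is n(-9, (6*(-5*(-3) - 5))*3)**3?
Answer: 1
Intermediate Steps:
n(-9, (6*(-5*(-3) - 5))*3)**3 = 1**3 = 1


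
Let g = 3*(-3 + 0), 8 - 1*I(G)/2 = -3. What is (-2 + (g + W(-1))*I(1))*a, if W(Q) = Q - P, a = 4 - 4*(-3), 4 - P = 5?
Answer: -3200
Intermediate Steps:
I(G) = 22 (I(G) = 16 - 2*(-3) = 16 + 6 = 22)
P = -1 (P = 4 - 1*5 = 4 - 5 = -1)
a = 16 (a = 4 + 12 = 16)
g = -9 (g = 3*(-3) = -9)
W(Q) = 1 + Q (W(Q) = Q - 1*(-1) = Q + 1 = 1 + Q)
(-2 + (g + W(-1))*I(1))*a = (-2 + (-9 + (1 - 1))*22)*16 = (-2 + (-9 + 0)*22)*16 = (-2 - 9*22)*16 = (-2 - 198)*16 = -200*16 = -3200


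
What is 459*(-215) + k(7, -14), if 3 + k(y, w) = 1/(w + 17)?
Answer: -296063/3 ≈ -98688.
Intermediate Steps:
k(y, w) = -3 + 1/(17 + w) (k(y, w) = -3 + 1/(w + 17) = -3 + 1/(17 + w))
459*(-215) + k(7, -14) = 459*(-215) + (-50 - 3*(-14))/(17 - 14) = -98685 + (-50 + 42)/3 = -98685 + (⅓)*(-8) = -98685 - 8/3 = -296063/3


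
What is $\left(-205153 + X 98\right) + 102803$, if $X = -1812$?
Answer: $-279926$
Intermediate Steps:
$\left(-205153 + X 98\right) + 102803 = \left(-205153 - 177576\right) + 102803 = -382729 + 102803 = -279926$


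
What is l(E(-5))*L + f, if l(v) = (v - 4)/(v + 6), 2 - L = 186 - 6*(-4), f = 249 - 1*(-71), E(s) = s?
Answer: 2192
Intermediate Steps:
f = 320 (f = 249 + 71 = 320)
L = -208 (L = 2 - (186 - 6*(-4)) = 2 - (186 + 24) = 2 - 1*210 = 2 - 210 = -208)
l(v) = (-4 + v)/(6 + v)
l(E(-5))*L + f = ((-4 - 5)/(6 - 5))*(-208) + 320 = (-9/1)*(-208) + 320 = (1*(-9))*(-208) + 320 = -9*(-208) + 320 = 1872 + 320 = 2192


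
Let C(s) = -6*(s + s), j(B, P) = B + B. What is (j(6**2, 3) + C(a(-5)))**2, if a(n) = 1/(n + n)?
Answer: 133956/25 ≈ 5358.2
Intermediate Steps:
a(n) = 1/(2*n)
j(B, P) = 2*B
C(s) = -12*s
(j(6**2, 3) + C(a(-5)))**2 = (2*6**2 - 6/(-5))**2 = (2*36 - 6*(-1)/5)**2 = (72 - 12*(-1/10))**2 = (72 + 6/5)**2 = (366/5)**2 = 133956/25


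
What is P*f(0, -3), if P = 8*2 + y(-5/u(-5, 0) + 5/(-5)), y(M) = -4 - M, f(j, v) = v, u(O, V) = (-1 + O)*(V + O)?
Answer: -79/2 ≈ -39.500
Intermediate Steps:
u(O, V) = (-1 + O)*(O + V)
P = 79/6 (P = 8*2 + (-4 - (-5/((-5)² - 1*(-5) - 1*0 - 5*0) + 5/(-5))) = 16 + (-4 - (-5/(25 + 5 + 0 + 0) + 5*(-⅕))) = 16 + (-4 - (-5/30 - 1)) = 16 + (-4 - (-5*1/30 - 1)) = 16 + (-4 - (-⅙ - 1)) = 16 + (-4 - 1*(-7/6)) = 16 + (-4 + 7/6) = 16 - 17/6 = 79/6 ≈ 13.167)
P*f(0, -3) = (79/6)*(-3) = -79/2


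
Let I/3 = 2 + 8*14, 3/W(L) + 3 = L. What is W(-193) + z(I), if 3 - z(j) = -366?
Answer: 72321/196 ≈ 368.98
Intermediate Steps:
W(L) = 3/(-3 + L)
I = 342 (I = 3*(2 + 8*14) = 3*(2 + 112) = 3*114 = 342)
z(j) = 369 (z(j) = 3 - 1*(-366) = 3 + 366 = 369)
W(-193) + z(I) = 3/(-3 - 193) + 369 = 3/(-196) + 369 = 3*(-1/196) + 369 = -3/196 + 369 = 72321/196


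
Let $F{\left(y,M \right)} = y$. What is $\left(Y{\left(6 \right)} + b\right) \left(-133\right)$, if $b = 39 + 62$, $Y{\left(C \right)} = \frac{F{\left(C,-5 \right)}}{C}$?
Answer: $-13566$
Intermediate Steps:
$Y{\left(C \right)} = 1$ ($Y{\left(C \right)} = \frac{C}{C} = 1$)
$b = 101$
$\left(Y{\left(6 \right)} + b\right) \left(-133\right) = \left(1 + 101\right) \left(-133\right) = 102 \left(-133\right) = -13566$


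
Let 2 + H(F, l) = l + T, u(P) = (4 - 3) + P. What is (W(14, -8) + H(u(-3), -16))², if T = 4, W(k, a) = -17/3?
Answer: 3481/9 ≈ 386.78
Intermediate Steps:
W(k, a) = -17/3 (W(k, a) = -17*⅓ = -17/3)
u(P) = 1 + P
H(F, l) = 2 + l (H(F, l) = -2 + (l + 4) = -2 + (4 + l) = 2 + l)
(W(14, -8) + H(u(-3), -16))² = (-17/3 + (2 - 16))² = (-17/3 - 14)² = (-59/3)² = 3481/9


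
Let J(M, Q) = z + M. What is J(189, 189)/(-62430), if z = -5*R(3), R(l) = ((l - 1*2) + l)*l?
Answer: -43/20810 ≈ -0.0020663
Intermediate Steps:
R(l) = l*(-2 + 2*l) (R(l) = ((l - 2) + l)*l = ((-2 + l) + l)*l = (-2 + 2*l)*l = l*(-2 + 2*l))
z = -60 (z = -10*3*(-1 + 3) = -10*3*2 = -5*12 = -60)
J(M, Q) = -60 + M
J(189, 189)/(-62430) = (-60 + 189)/(-62430) = 129*(-1/62430) = -43/20810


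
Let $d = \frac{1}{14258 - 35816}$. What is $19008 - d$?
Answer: $\frac{409774465}{21558} \approx 19008.0$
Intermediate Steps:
$d = - \frac{1}{21558}$ ($d = \frac{1}{-21558} = - \frac{1}{21558} \approx -4.6386 \cdot 10^{-5}$)
$19008 - d = 19008 - - \frac{1}{21558} = 19008 + \frac{1}{21558} = \frac{409774465}{21558}$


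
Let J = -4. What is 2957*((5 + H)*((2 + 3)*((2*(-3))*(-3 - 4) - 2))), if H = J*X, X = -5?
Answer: 14785000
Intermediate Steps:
H = 20 (H = -4*(-5) = 20)
2957*((5 + H)*((2 + 3)*((2*(-3))*(-3 - 4) - 2))) = 2957*((5 + 20)*((2 + 3)*((2*(-3))*(-3 - 4) - 2))) = 2957*(25*(5*(-6*(-7) - 2))) = 2957*(25*(5*(42 - 2))) = 2957*(25*(5*40)) = 2957*(25*200) = 2957*5000 = 14785000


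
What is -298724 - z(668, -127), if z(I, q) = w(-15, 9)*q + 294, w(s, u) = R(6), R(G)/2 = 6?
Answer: -297494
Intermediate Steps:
R(G) = 12 (R(G) = 2*6 = 12)
w(s, u) = 12
z(I, q) = 294 + 12*q (z(I, q) = 12*q + 294 = 294 + 12*q)
-298724 - z(668, -127) = -298724 - (294 + 12*(-127)) = -298724 - (294 - 1524) = -298724 - 1*(-1230) = -298724 + 1230 = -297494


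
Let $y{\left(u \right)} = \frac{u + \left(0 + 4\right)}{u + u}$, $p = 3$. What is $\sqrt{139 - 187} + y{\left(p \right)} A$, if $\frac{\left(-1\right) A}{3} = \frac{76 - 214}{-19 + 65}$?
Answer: $\frac{21}{2} + 4 i \sqrt{3} \approx 10.5 + 6.9282 i$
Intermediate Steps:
$A = 9$ ($A = - 3 \frac{76 - 214}{-19 + 65} = - 3 \left(- \frac{138}{46}\right) = - 3 \left(\left(-138\right) \frac{1}{46}\right) = \left(-3\right) \left(-3\right) = 9$)
$y{\left(u \right)} = \frac{4 + u}{2 u}$ ($y{\left(u \right)} = \frac{u + 4}{2 u} = \left(4 + u\right) \frac{1}{2 u} = \frac{4 + u}{2 u}$)
$\sqrt{139 - 187} + y{\left(p \right)} A = \sqrt{139 - 187} + \frac{4 + 3}{2 \cdot 3} \cdot 9 = \sqrt{-48} + \frac{1}{2} \cdot \frac{1}{3} \cdot 7 \cdot 9 = 4 i \sqrt{3} + \frac{7}{6} \cdot 9 = 4 i \sqrt{3} + \frac{21}{2} = \frac{21}{2} + 4 i \sqrt{3}$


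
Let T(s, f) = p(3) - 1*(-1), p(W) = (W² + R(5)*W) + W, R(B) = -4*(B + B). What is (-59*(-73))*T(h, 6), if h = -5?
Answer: -460849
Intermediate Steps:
R(B) = -8*B
p(W) = W² - 39*W (p(W) = (W² + (-8*5)*W) + W = (W² - 40*W) + W = W² - 39*W)
T(s, f) = -107 (T(s, f) = 3*(-39 + 3) - 1*(-1) = 3*(-36) + 1 = -108 + 1 = -107)
(-59*(-73))*T(h, 6) = -59*(-73)*(-107) = 4307*(-107) = -460849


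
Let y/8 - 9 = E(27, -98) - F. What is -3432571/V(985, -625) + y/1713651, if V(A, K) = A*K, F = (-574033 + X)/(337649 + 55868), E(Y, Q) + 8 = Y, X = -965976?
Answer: 2314818852391692757/415147211599059375 ≈ 5.5759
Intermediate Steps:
E(Y, Q) = -8 + Y
F = -1540009/393517 (F = (-574033 - 965976)/(337649 + 55868) = -1540009/393517 ≈ -3.9134)
y = 100467880/393517 (y = 72 + 8*((-8 + 27) - 1*(-1540009/393517)) = 72 + 8*(19 + 1540009/393517) = 72 + 8*(9016832/393517) = 72 + 72134656/393517 = 100467880/393517 ≈ 255.31)
-3432571/V(985, -625) + y/1713651 = -3432571/(985*(-625)) + (100467880/393517)/1713651 = -3432571/(-615625) + (100467880/393517)*(1/1713651) = -3432571*(-1/615625) + 100467880/674350800567 = 3432571/615625 + 100467880/674350800567 = 2314818852391692757/415147211599059375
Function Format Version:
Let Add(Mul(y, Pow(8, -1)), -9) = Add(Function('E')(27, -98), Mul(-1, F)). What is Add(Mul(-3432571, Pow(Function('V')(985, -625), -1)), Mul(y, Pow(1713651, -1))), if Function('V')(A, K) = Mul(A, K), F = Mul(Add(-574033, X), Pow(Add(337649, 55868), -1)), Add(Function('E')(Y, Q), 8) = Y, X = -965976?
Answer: Rational(2314818852391692757, 415147211599059375) ≈ 5.5759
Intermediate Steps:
Function('E')(Y, Q) = Add(-8, Y)
F = Rational(-1540009, 393517) (F = Mul(Add(-574033, -965976), Pow(Add(337649, 55868), -1)) = Mul(-1540009, Pow(393517, -1)) = Mul(-1540009, Rational(1, 393517)) = Rational(-1540009, 393517) ≈ -3.9134)
y = Rational(100467880, 393517) (y = Add(72, Mul(8, Add(Add(-8, 27), Mul(-1, Rational(-1540009, 393517))))) = Add(72, Mul(8, Add(19, Rational(1540009, 393517)))) = Add(72, Mul(8, Rational(9016832, 393517))) = Add(72, Rational(72134656, 393517)) = Rational(100467880, 393517) ≈ 255.31)
Add(Mul(-3432571, Pow(Function('V')(985, -625), -1)), Mul(y, Pow(1713651, -1))) = Add(Mul(-3432571, Pow(Mul(985, -625), -1)), Mul(Rational(100467880, 393517), Pow(1713651, -1))) = Add(Mul(-3432571, Pow(-615625, -1)), Mul(Rational(100467880, 393517), Rational(1, 1713651))) = Add(Mul(-3432571, Rational(-1, 615625)), Rational(100467880, 674350800567)) = Add(Rational(3432571, 615625), Rational(100467880, 674350800567)) = Rational(2314818852391692757, 415147211599059375)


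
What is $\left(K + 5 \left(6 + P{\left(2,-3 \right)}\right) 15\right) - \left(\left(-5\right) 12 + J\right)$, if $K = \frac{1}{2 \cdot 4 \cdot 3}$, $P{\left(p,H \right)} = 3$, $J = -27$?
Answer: $\frac{18289}{24} \approx 762.04$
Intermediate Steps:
$K = \frac{1}{24}$ ($K = \frac{1}{8 \cdot 3} = \frac{1}{24} \approx 0.041667$)
$\left(K + 5 \left(6 + P{\left(2,-3 \right)}\right) 15\right) - \left(\left(-5\right) 12 + J\right) = \left(\frac{1}{24} + 5 \left(6 + 3\right) 15\right) - \left(\left(-5\right) 12 - 27\right) = \left(\frac{1}{24} + 5 \cdot 9 \cdot 15\right) - \left(-60 - 27\right) = \left(\frac{1}{24} + 45 \cdot 15\right) - -87 = \left(\frac{1}{24} + 675\right) + 87 = \frac{16201}{24} + 87 = \frac{18289}{24}$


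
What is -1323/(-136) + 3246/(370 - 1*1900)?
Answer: 15517/2040 ≈ 7.6064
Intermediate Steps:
-1323/(-136) + 3246/(370 - 1*1900) = -1323*(-1/136) + 3246/(370 - 1900) = 1323/136 + 3246/(-1530) = 1323/136 + 3246*(-1/1530) = 1323/136 - 541/255 = 15517/2040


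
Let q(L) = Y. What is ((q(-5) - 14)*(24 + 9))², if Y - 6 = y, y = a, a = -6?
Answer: 213444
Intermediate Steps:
y = -6
Y = 0 (Y = 6 - 6 = 0)
q(L) = 0
((q(-5) - 14)*(24 + 9))² = ((0 - 14)*(24 + 9))² = (-14*33)² = (-462)² = 213444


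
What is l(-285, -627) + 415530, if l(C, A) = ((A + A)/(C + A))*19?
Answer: 3324449/8 ≈ 4.1556e+5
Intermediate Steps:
l(C, A) = 38*A/(A + C) (l(C, A) = ((2*A)/(A + C))*19 = (2*A/(A + C))*19 = 38*A/(A + C))
l(-285, -627) + 415530 = 38*(-627)/(-627 - 285) + 415530 = 38*(-627)/(-912) + 415530 = 38*(-627)*(-1/912) + 415530 = 209/8 + 415530 = 3324449/8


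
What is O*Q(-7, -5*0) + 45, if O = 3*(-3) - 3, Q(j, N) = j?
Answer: 129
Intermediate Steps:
O = -12 (O = -9 - 3 = -12)
O*Q(-7, -5*0) + 45 = -12*(-7) + 45 = 84 + 45 = 129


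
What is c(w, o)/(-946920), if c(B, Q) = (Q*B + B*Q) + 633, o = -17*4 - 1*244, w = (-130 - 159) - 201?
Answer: -102131/315640 ≈ -0.32357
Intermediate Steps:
w = -490 (w = -289 - 201 = -490)
o = -312 (o = -68 - 244 = -312)
c(B, Q) = 633 + 2*B*Q (c(B, Q) = (B*Q + B*Q) + 633 = 2*B*Q + 633 = 633 + 2*B*Q)
c(w, o)/(-946920) = (633 + 2*(-490)*(-312))/(-946920) = (633 + 305760)*(-1/946920) = 306393*(-1/946920) = -102131/315640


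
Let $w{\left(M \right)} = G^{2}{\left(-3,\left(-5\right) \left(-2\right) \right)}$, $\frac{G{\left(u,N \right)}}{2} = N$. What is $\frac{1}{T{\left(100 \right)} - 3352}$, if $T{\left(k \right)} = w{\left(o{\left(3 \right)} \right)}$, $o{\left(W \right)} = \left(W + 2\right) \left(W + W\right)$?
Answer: $- \frac{1}{2952} \approx -0.00033875$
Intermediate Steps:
$G{\left(u,N \right)} = 2 N$
$o{\left(W \right)} = 2 W \left(2 + W\right)$ ($o{\left(W \right)} = \left(2 + W\right) 2 W = 2 W \left(2 + W\right)$)
$w{\left(M \right)} = 400$ ($w{\left(M \right)} = \left(2 \left(\left(-5\right) \left(-2\right)\right)\right)^{2} = \left(2 \cdot 10\right)^{2} = 20^{2} = 400$)
$T{\left(k \right)} = 400$
$\frac{1}{T{\left(100 \right)} - 3352} = \frac{1}{400 - 3352} = \frac{1}{-2952} = - \frac{1}{2952}$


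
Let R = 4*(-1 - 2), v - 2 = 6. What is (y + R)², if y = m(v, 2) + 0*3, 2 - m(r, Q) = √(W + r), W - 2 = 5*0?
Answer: (10 + √10)² ≈ 173.25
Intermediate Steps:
W = 2 (W = 2 + 5*0 = 2 + 0 = 2)
v = 8 (v = 2 + 6 = 8)
m(r, Q) = 2 - √(2 + r)
y = 2 - √10 (y = (2 - √(2 + 8)) + 0*3 = (2 - √10) + 0 = 2 - √10 ≈ -1.1623)
R = -12 (R = 4*(-3) = -12)
(y + R)² = ((2 - √10) - 12)² = (-10 - √10)²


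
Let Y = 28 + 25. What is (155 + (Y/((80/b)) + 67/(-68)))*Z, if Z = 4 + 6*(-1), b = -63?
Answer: -152697/680 ≈ -224.55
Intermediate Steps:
Y = 53
Z = -2 (Z = 4 - 6 = -2)
(155 + (Y/((80/b)) + 67/(-68)))*Z = (155 + (53/((80/(-63))) + 67/(-68)))*(-2) = (155 + (53/((80*(-1/63))) + 67*(-1/68)))*(-2) = (155 + (53/(-80/63) - 67/68))*(-2) = (155 + (53*(-63/80) - 67/68))*(-2) = (155 + (-3339/80 - 67/68))*(-2) = (155 - 58103/1360)*(-2) = (152697/1360)*(-2) = -152697/680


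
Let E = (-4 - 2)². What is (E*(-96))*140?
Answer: -483840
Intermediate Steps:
E = 36 (E = (-6)² = 36)
(E*(-96))*140 = (36*(-96))*140 = -3456*140 = -483840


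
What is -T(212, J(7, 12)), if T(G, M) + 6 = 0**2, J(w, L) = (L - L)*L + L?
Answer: 6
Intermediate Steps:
J(w, L) = L (J(w, L) = 0*L + L = 0 + L = L)
T(G, M) = -6 (T(G, M) = -6 + 0**2 = -6 + 0 = -6)
-T(212, J(7, 12)) = -1*(-6) = 6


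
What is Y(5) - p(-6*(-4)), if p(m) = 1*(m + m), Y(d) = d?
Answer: -43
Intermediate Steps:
p(m) = 2*m (p(m) = 1*(2*m) = 2*m)
Y(5) - p(-6*(-4)) = 5 - 2*(-6*(-4)) = 5 - 2*24 = 5 - 1*48 = 5 - 48 = -43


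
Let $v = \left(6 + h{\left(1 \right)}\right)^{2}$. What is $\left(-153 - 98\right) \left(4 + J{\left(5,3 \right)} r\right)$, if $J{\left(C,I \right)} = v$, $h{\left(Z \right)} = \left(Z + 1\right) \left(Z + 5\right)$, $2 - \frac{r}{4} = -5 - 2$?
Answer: $-2928668$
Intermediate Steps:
$r = 36$ ($r = 8 - 4 \left(-5 - 2\right) = 8 - -28 = 8 + 28 = 36$)
$h{\left(Z \right)} = \left(1 + Z\right) \left(5 + Z\right)$
$v = 324$ ($v = \left(6 + \left(5 + 1^{2} + 6 \cdot 1\right)\right)^{2} = \left(6 + \left(5 + 1 + 6\right)\right)^{2} = \left(6 + 12\right)^{2} = 18^{2} = 324$)
$J{\left(C,I \right)} = 324$
$\left(-153 - 98\right) \left(4 + J{\left(5,3 \right)} r\right) = \left(-153 - 98\right) \left(4 + 324 \cdot 36\right) = - 251 \left(4 + 11664\right) = \left(-251\right) 11668 = -2928668$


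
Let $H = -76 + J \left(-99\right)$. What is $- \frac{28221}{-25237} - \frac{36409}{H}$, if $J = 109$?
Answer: $\frac{1225531540}{274250479} \approx 4.4687$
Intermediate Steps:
$H = -10867$ ($H = -76 + 109 \left(-99\right) = -76 - 10791 = -10867$)
$- \frac{28221}{-25237} - \frac{36409}{H} = - \frac{28221}{-25237} - \frac{36409}{-10867} = \left(-28221\right) \left(- \frac{1}{25237}\right) - - \frac{36409}{10867} = \frac{28221}{25237} + \frac{36409}{10867} = \frac{1225531540}{274250479}$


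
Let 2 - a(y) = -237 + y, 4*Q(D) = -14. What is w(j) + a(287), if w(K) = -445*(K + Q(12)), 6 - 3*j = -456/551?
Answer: 28811/58 ≈ 496.74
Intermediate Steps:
Q(D) = -7/2 (Q(D) = (¼)*(-14) = -7/2)
a(y) = 239 - y (a(y) = 2 - (-237 + y) = 2 + (237 - y) = 239 - y)
j = 66/29 (j = 2 - (-152)/551 = 2 - ⅓*(-24/29) = 2 + 8/29 = 66/29 ≈ 2.2759)
w(K) = 3115/2 - 445*K (w(K) = -445*(K - 7/2) = -445*(-7/2 + K) = 3115/2 - 445*K)
w(j) + a(287) = (3115/2 - 445*66/29) + (239 - 1*287) = (3115/2 - 29370/29) + (239 - 287) = 31595/58 - 48 = 28811/58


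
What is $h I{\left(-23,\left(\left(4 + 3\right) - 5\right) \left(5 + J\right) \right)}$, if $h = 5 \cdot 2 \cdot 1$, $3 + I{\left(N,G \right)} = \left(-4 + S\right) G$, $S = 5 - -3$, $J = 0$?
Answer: $370$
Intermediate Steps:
$S = 8$ ($S = 5 + 3 = 8$)
$I{\left(N,G \right)} = -3 + 4 G$ ($I{\left(N,G \right)} = -3 + \left(-4 + 8\right) G = -3 + 4 G$)
$h = 10$ ($h = 10 \cdot 1 = 10$)
$h I{\left(-23,\left(\left(4 + 3\right) - 5\right) \left(5 + J\right) \right)} = 10 \left(-3 + 4 \left(\left(4 + 3\right) - 5\right) \left(5 + 0\right)\right) = 10 \left(-3 + 4 \left(7 - 5\right) 5\right) = 10 \left(-3 + 4 \cdot 2 \cdot 5\right) = 10 \left(-3 + 4 \cdot 10\right) = 10 \left(-3 + 40\right) = 10 \cdot 37 = 370$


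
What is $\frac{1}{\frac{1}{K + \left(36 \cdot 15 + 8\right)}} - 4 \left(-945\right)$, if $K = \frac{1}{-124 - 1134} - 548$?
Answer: $\frac{4755239}{1258} \approx 3780.0$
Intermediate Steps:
$K = - \frac{689385}{1258}$ ($K = \frac{1}{-1258} - 548 = - \frac{1}{1258} - 548 = - \frac{689385}{1258} \approx -548.0$)
$\frac{1}{\frac{1}{K + \left(36 \cdot 15 + 8\right)}} - 4 \left(-945\right) = \frac{1}{\frac{1}{- \frac{689385}{1258} + \left(36 \cdot 15 + 8\right)}} - 4 \left(-945\right) = \frac{1}{\frac{1}{- \frac{689385}{1258} + \left(540 + 8\right)}} - -3780 = \frac{1}{\frac{1}{- \frac{689385}{1258} + 548}} + 3780 = \frac{1}{\frac{1}{- \frac{1}{1258}}} + 3780 = \frac{1}{-1258} + 3780 = - \frac{1}{1258} + 3780 = \frac{4755239}{1258}$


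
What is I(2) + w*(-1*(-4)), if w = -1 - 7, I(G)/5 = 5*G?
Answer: 18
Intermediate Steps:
I(G) = 25*G (I(G) = 5*(5*G) = 25*G)
w = -8
I(2) + w*(-1*(-4)) = 25*2 - (-8)*(-4) = 50 - 8*4 = 50 - 32 = 18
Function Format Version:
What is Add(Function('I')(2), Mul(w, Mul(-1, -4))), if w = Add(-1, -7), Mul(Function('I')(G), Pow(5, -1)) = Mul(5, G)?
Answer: 18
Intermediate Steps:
Function('I')(G) = Mul(25, G) (Function('I')(G) = Mul(5, Mul(5, G)) = Mul(25, G))
w = -8
Add(Function('I')(2), Mul(w, Mul(-1, -4))) = Add(Mul(25, 2), Mul(-8, Mul(-1, -4))) = Add(50, Mul(-8, 4)) = Add(50, -32) = 18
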